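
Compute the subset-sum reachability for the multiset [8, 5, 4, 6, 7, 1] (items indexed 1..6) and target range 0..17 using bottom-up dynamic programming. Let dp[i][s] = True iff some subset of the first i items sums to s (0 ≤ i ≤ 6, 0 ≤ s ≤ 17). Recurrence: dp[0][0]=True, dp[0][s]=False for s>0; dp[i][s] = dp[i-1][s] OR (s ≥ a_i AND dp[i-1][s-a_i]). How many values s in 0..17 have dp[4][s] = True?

13

i\s   0   1   2   3   4   5   6   7   8   9  10  11  12  13  14  15  16  17
  0   T   F   F   F   F   F   F   F   F   F   F   F   F   F   F   F   F   F
  1   T   F   F   F   F   F   F   F   T   F   F   F   F   F   F   F   F   F
  2   T   F   F   F   F   T   F   F   T   F   F   F   F   T   F   F   F   F
  3   T   F   F   F   T   T   F   F   T   T   F   F   T   T   F   F   F   T
  4   T   F   F   F   T   T   T   F   T   T   T   T   T   T   T   T   F   T
  5   T   F   F   F   T   T   T   T   T   T   T   T   T   T   T   T   T   T
  6   T   T   F   F   T   T   T   T   T   T   T   T   T   T   T   T   T   T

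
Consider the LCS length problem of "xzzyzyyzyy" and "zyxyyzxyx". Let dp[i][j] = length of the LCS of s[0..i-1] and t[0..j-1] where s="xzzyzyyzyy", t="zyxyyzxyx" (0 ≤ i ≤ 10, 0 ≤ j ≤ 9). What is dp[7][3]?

   ''  z  y  x  y  y  z  x  y  x
''  0  0  0  0  0  0  0  0  0  0
 x  0  0  0  1  1  1  1  1  1  1
 z  0  1  1  1  1  1  2  2  2  2
 z  0  1  1  1  1  1  2  2  2  2
 y  0  1  2  2  2  2  2  2  3  3
 z  0  1  2  2  2  2  3  3  3  3
 y  0  1  2  2  3  3  3  3  4  4
 y  0  1  2  2  3  4  4  4  4  4
 z  0  1  2  2  3  4  5  5  5  5
 y  0  1  2  2  3  4  5  5  6  6
 y  0  1  2  2  3  4  5  5  6  6

2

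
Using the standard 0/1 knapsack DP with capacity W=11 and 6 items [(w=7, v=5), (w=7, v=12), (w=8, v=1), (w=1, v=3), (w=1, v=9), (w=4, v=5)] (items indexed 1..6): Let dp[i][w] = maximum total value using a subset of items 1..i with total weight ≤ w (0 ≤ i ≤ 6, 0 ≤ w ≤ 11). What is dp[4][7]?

12

i\w   0   1   2   3   4   5   6   7   8   9  10  11
  0   0   0   0   0   0   0   0   0   0   0   0   0
  1   0   0   0   0   0   0   0   5   5   5   5   5
  2   0   0   0   0   0   0   0  12  12  12  12  12
  3   0   0   0   0   0   0   0  12  12  12  12  12
  4   0   3   3   3   3   3   3  12  15  15  15  15
  5   0   9  12  12  12  12  12  12  21  24  24  24
  6   0   9  12  12  12  14  17  17  21  24  24  24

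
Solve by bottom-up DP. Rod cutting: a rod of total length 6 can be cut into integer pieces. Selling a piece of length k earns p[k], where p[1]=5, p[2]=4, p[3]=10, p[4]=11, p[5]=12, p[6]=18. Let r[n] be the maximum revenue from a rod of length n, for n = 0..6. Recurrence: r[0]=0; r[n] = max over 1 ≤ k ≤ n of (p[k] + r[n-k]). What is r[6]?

30

   n    0    1    2    3    4    5    6
r[n]    0    5   10   15   20   25   30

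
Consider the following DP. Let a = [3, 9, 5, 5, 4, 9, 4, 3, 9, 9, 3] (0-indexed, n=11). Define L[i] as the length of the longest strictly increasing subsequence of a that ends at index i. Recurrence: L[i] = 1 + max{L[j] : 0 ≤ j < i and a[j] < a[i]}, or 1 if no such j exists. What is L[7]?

   i    0    1    2    3    4    5    6    7    8    9   10
a[i]    3    9    5    5    4    9    4    3    9    9    3
L[i]    1    2    2    2    2    3    2    1    3    3    1

1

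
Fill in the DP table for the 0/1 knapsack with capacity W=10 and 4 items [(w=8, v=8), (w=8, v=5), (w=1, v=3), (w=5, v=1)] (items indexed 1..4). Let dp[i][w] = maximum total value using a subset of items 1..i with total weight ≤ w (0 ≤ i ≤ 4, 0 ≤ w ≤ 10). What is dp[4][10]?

11

i\w   0   1   2   3   4   5   6   7   8   9  10
  0   0   0   0   0   0   0   0   0   0   0   0
  1   0   0   0   0   0   0   0   0   8   8   8
  2   0   0   0   0   0   0   0   0   8   8   8
  3   0   3   3   3   3   3   3   3   8  11  11
  4   0   3   3   3   3   3   4   4   8  11  11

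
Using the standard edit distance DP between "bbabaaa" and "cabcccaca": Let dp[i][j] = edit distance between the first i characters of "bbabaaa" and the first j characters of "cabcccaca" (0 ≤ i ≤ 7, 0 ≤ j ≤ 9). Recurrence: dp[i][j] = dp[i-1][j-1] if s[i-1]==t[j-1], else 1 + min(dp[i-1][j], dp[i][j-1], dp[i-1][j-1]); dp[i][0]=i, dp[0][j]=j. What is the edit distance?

   ''  c  a  b  c  c  c  a  c  a
''  0  1  2  3  4  5  6  7  8  9
 b  1  1  2  2  3  4  5  6  7  8
 b  2  2  2  2  3  4  5  6  7  8
 a  3  3  2  3  3  4  5  5  6  7
 b  4  4  3  2  3  4  5  6  6  7
 a  5  5  4  3  3  4  5  5  6  6
 a  6  6  5  4  4  4  5  5  6  6
 a  7  7  6  5  5  5  5  5  6  6

6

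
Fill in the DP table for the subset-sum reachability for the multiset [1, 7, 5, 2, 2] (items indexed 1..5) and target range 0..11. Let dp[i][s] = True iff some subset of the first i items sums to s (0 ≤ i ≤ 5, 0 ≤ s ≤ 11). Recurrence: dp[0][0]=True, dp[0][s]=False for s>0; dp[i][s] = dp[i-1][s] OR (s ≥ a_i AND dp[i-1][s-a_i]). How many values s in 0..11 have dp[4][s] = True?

i\s   0   1   2   3   4   5   6   7   8   9  10  11
  0   T   F   F   F   F   F   F   F   F   F   F   F
  1   T   T   F   F   F   F   F   F   F   F   F   F
  2   T   T   F   F   F   F   F   T   T   F   F   F
  3   T   T   F   F   F   T   T   T   T   F   F   F
  4   T   T   T   T   F   T   T   T   T   T   T   F
  5   T   T   T   T   T   T   T   T   T   T   T   T

10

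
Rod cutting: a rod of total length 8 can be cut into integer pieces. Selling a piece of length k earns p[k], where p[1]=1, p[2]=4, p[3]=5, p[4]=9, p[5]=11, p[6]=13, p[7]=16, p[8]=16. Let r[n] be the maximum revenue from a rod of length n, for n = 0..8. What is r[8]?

18

   n    0    1    2    3    4    5    6    7    8
r[n]    0    1    4    5    9   11   13   16   18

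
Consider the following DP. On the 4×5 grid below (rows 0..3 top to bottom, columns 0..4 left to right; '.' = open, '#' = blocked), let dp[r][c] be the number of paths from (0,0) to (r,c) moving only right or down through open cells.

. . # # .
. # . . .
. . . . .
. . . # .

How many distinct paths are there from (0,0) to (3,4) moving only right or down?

r\c   0   1   2   3   4
  0   1   1   0   0   0
  1   1   0   0   0   0
  2   1   1   1   1   1
  3   1   2   3   0   1

1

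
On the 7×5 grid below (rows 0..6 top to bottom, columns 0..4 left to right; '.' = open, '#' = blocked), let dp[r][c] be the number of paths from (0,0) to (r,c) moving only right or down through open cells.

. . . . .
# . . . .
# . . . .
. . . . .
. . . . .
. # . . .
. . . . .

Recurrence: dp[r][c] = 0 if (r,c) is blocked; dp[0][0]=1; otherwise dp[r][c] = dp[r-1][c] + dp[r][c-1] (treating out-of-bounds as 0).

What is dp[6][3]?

r\c   0   1   2   3   4
  0   1   1   1   1   1
  1   0   1   2   3   4
  2   0   1   3   6  10
  3   0   1   4  10  20
  4   0   1   5  15  35
  5   0   0   5  20  55
  6   0   0   5  25  80

25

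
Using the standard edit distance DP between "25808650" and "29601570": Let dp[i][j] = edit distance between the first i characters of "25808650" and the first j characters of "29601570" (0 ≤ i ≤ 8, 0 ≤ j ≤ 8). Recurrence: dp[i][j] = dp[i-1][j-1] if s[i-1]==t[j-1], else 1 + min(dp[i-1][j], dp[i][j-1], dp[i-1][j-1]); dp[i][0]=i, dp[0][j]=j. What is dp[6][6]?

4

   ''  2  9  6  0  1  5  7  0
''  0  1  2  3  4  5  6  7  8
 2  1  0  1  2  3  4  5  6  7
 5  2  1  1  2  3  4  4  5  6
 8  3  2  2  2  3  4  5  5  6
 0  4  3  3  3  2  3  4  5  5
 8  5  4  4  4  3  3  4  5  6
 6  6  5  5  4  4  4  4  5  6
 5  7  6  6  5  5  5  4  5  6
 0  8  7  7  6  5  6  5  5  5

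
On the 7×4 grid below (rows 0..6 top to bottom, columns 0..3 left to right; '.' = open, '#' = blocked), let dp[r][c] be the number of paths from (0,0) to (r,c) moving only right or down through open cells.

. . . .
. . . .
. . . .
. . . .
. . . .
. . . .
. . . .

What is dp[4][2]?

r\c   0   1   2   3
  0   1   1   1   1
  1   1   2   3   4
  2   1   3   6  10
  3   1   4  10  20
  4   1   5  15  35
  5   1   6  21  56
  6   1   7  28  84

15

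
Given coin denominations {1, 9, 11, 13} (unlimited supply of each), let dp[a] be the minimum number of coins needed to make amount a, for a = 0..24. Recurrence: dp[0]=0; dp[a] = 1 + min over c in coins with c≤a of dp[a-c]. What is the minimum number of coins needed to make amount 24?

2

 a  0  1  2  3  4  5  6  7  8  9 10 11 12 13 14 15 16 17 18 19 20 21 22 23 24
dp  0  1  2  3  4  5  6  7  8  1  2  1  2  1  2  3  4  5  2  3  2  3  2  3  2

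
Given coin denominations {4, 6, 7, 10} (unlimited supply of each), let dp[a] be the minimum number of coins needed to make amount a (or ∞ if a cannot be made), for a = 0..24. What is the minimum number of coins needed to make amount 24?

3

 a  0  1  2  3  4  5  6  7  8  9 10 11 12 13 14 15 16 17 18 19 20 21 22 23 24
dp  0  -  -  -  1  -  1  1  2  -  1  2  2  2  2  3  2  2  3  3  2  3  3  3  3
(- denotes ∞ / unreachable)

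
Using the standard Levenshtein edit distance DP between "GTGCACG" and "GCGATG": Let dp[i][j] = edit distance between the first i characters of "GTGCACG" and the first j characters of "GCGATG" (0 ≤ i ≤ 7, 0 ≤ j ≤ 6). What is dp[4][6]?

4

   ''  G  C  G  A  T  G
''  0  1  2  3  4  5  6
 G  1  0  1  2  3  4  5
 T  2  1  1  2  3  3  4
 G  3  2  2  1  2  3  3
 C  4  3  2  2  2  3  4
 A  5  4  3  3  2  3  4
 C  6  5  4  4  3  3  4
 G  7  6  5  4  4  4  3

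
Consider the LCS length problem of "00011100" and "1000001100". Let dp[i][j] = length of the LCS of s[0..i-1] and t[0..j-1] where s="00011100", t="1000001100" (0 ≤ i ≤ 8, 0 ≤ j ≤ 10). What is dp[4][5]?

   ''  1  0  0  0  0  0  1  1  0  0
''  0  0  0  0  0  0  0  0  0  0  0
 0  0  0  1  1  1  1  1  1  1  1  1
 0  0  0  1  2  2  2  2  2  2  2  2
 0  0  0  1  2  3  3  3  3  3  3  3
 1  0  1  1  2  3  3  3  4  4  4  4
 1  0  1  1  2  3  3  3  4  5  5  5
 1  0  1  1  2  3  3  3  4  5  5  5
 0  0  1  2  2  3  4  4  4  5  6  6
 0  0  1  2  3  3  4  5  5  5  6  7

3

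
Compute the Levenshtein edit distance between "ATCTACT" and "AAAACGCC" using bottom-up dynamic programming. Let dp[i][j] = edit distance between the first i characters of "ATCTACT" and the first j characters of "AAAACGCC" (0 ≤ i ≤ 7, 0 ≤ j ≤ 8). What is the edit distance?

   ''  A  A  A  A  C  G  C  C
''  0  1  2  3  4  5  6  7  8
 A  1  0  1  2  3  4  5  6  7
 T  2  1  1  2  3  4  5  6  7
 C  3  2  2  2  3  3  4  5  6
 T  4  3  3  3  3  4  4  5  6
 A  5  4  3  3  3  4  5  5  6
 C  6  5  4  4  4  3  4  5  5
 T  7  6  5  5  5  4  4  5  6

6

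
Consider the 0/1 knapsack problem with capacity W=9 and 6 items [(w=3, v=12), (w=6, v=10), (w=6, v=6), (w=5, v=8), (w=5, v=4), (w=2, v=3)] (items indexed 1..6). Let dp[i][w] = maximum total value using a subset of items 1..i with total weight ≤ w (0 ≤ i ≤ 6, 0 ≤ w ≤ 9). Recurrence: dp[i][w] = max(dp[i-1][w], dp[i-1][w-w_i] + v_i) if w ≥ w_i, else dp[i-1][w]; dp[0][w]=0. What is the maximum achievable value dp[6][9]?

i\w   0   1   2   3   4   5   6   7   8   9
  0   0   0   0   0   0   0   0   0   0   0
  1   0   0   0  12  12  12  12  12  12  12
  2   0   0   0  12  12  12  12  12  12  22
  3   0   0   0  12  12  12  12  12  12  22
  4   0   0   0  12  12  12  12  12  20  22
  5   0   0   0  12  12  12  12  12  20  22
  6   0   0   3  12  12  15  15  15  20  22

22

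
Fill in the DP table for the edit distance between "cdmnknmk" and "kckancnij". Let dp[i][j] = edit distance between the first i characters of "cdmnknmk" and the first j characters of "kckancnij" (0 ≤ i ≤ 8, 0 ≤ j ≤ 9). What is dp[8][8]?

6

   ''  k  c  k  a  n  c  n  i  j
''  0  1  2  3  4  5  6  7  8  9
 c  1  1  1  2  3  4  5  6  7  8
 d  2  2  2  2  3  4  5  6  7  8
 m  3  3  3  3  3  4  5  6  7  8
 n  4  4  4  4  4  3  4  5  6  7
 k  5  4  5  4  5  4  4  5  6  7
 n  6  5  5  5  5  5  5  4  5  6
 m  7  6  6  6  6  6  6  5  5  6
 k  8  7  7  6  7  7  7  6  6  6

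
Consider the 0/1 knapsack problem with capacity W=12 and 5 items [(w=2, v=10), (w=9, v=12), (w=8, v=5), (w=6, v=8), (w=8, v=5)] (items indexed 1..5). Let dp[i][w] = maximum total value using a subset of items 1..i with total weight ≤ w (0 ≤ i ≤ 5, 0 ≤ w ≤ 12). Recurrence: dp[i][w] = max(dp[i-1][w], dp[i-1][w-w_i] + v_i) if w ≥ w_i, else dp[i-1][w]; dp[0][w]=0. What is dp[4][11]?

22

i\w   0   1   2   3   4   5   6   7   8   9  10  11  12
  0   0   0   0   0   0   0   0   0   0   0   0   0   0
  1   0   0  10  10  10  10  10  10  10  10  10  10  10
  2   0   0  10  10  10  10  10  10  10  12  12  22  22
  3   0   0  10  10  10  10  10  10  10  12  15  22  22
  4   0   0  10  10  10  10  10  10  18  18  18  22  22
  5   0   0  10  10  10  10  10  10  18  18  18  22  22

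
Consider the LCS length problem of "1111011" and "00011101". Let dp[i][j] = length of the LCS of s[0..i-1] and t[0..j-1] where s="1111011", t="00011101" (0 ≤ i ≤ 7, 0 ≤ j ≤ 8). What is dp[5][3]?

1

   ''  0  0  0  1  1  1  0  1
''  0  0  0  0  0  0  0  0  0
 1  0  0  0  0  1  1  1  1  1
 1  0  0  0  0  1  2  2  2  2
 1  0  0  0  0  1  2  3  3  3
 1  0  0  0  0  1  2  3  3  4
 0  0  1  1  1  1  2  3  4  4
 1  0  1  1  1  2  2  3  4  5
 1  0  1  1  1  2  3  3  4  5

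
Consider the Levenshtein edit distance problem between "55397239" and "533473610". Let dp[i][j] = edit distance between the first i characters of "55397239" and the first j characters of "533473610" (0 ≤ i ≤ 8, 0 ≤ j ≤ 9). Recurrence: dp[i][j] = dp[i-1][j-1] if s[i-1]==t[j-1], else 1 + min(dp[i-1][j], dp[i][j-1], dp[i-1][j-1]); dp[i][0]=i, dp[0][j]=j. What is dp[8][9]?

6

   ''  5  3  3  4  7  3  6  1  0
''  0  1  2  3  4  5  6  7  8  9
 5  1  0  1  2  3  4  5  6  7  8
 5  2  1  1  2  3  4  5  6  7  8
 3  3  2  1  1  2  3  4  5  6  7
 9  4  3  2  2  2  3  4  5  6  7
 7  5  4  3  3  3  2  3  4  5  6
 2  6  5  4  4  4  3  3  4  5  6
 3  7  6  5  4  5  4  3  4  5  6
 9  8  7  6  5  5  5  4  4  5  6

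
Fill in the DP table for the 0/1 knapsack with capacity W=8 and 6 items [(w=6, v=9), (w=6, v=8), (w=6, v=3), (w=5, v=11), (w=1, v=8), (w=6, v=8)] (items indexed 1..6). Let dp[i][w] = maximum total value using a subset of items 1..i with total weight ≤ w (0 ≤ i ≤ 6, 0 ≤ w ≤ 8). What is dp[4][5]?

11

i\w   0   1   2   3   4   5   6   7   8
  0   0   0   0   0   0   0   0   0   0
  1   0   0   0   0   0   0   9   9   9
  2   0   0   0   0   0   0   9   9   9
  3   0   0   0   0   0   0   9   9   9
  4   0   0   0   0   0  11  11  11  11
  5   0   8   8   8   8  11  19  19  19
  6   0   8   8   8   8  11  19  19  19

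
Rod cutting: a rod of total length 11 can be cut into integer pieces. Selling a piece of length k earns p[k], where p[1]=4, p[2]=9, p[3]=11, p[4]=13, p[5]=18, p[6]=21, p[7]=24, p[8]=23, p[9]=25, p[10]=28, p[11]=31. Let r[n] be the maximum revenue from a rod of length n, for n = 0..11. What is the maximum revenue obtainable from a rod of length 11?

49

   n    0    1    2    3    4    5    6    7    8    9   10   11
r[n]    0    4    9   13   18   22   27   31   36   40   45   49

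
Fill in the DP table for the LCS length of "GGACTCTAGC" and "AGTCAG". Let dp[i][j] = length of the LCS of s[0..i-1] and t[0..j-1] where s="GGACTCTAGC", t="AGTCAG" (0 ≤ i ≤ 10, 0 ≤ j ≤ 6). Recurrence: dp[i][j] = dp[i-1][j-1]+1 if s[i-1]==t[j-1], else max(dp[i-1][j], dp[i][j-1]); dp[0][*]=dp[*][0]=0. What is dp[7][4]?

3

   ''  A  G  T  C  A  G
''  0  0  0  0  0  0  0
 G  0  0  1  1  1  1  1
 G  0  0  1  1  1  1  2
 A  0  1  1  1  1  2  2
 C  0  1  1  1  2  2  2
 T  0  1  1  2  2  2  2
 C  0  1  1  2  3  3  3
 T  0  1  1  2  3  3  3
 A  0  1  1  2  3  4  4
 G  0  1  2  2  3  4  5
 C  0  1  2  2  3  4  5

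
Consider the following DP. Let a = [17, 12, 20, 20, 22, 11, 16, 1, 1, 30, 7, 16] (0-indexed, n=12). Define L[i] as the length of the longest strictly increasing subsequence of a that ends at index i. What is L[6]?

2

   i    0    1    2    3    4    5    6    7    8    9   10   11
a[i]   17   12   20   20   22   11   16    1    1   30    7   16
L[i]    1    1    2    2    3    1    2    1    1    4    2    3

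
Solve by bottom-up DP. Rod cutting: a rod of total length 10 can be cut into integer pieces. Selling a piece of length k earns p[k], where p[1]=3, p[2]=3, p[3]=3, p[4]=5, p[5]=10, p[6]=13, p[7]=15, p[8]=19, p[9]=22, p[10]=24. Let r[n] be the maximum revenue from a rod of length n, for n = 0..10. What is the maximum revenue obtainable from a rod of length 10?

   n    0    1    2    3    4    5    6    7    8    9   10
r[n]    0    3    6    9   12   15   18   21   24   27   30

30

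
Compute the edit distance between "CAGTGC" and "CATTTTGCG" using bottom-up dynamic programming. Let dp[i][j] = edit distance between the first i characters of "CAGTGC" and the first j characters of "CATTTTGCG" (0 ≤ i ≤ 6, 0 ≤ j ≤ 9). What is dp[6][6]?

   ''  C  A  T  T  T  T  G  C  G
''  0  1  2  3  4  5  6  7  8  9
 C  1  0  1  2  3  4  5  6  7  8
 A  2  1  0  1  2  3  4  5  6  7
 G  3  2  1  1  2  3  4  4  5  6
 T  4  3  2  1  1  2  3  4  5  6
 G  5  4  3  2  2  2  3  3  4  5
 C  6  5  4  3  3  3  3  4  3  4

3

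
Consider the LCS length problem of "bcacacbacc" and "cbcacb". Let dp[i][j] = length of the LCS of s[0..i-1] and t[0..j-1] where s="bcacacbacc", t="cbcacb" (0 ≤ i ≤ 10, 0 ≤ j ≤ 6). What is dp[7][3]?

   ''  c  b  c  a  c  b
''  0  0  0  0  0  0  0
 b  0  0  1  1  1  1  1
 c  0  1  1  2  2  2  2
 a  0  1  1  2  3  3  3
 c  0  1  1  2  3  4  4
 a  0  1  1  2  3  4  4
 c  0  1  1  2  3  4  4
 b  0  1  2  2  3  4  5
 a  0  1  2  2  3  4  5
 c  0  1  2  3  3  4  5
 c  0  1  2  3  3  4  5

2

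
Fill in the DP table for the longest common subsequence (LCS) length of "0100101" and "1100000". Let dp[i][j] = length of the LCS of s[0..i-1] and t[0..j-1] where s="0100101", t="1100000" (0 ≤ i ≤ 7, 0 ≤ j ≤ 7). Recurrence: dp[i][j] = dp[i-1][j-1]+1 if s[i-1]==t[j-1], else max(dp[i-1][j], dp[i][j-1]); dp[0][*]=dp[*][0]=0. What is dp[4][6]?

3

   ''  1  1  0  0  0  0  0
''  0  0  0  0  0  0  0  0
 0  0  0  0  1  1  1  1  1
 1  0  1  1  1  1  1  1  1
 0  0  1  1  2  2  2  2  2
 0  0  1  1  2  3  3  3  3
 1  0  1  2  2  3  3  3  3
 0  0  1  2  3  3  4  4  4
 1  0  1  2  3  3  4  4  4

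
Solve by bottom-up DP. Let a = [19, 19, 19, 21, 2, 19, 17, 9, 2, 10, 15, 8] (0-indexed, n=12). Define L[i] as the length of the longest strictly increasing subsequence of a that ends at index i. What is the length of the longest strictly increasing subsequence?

   i    0    1    2    3    4    5    6    7    8    9   10   11
a[i]   19   19   19   21    2   19   17    9    2   10   15    8
L[i]    1    1    1    2    1    2    2    2    1    3    4    2

4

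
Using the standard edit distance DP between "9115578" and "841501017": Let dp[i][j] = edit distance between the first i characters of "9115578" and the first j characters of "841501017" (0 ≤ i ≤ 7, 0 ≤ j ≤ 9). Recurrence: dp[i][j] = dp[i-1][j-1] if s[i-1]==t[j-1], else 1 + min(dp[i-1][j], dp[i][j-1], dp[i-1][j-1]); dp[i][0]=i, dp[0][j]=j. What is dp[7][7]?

   ''  8  4  1  5  0  1  0  1  7
''  0  1  2  3  4  5  6  7  8  9
 9  1  1  2  3  4  5  6  7  8  9
 1  2  2  2  2  3  4  5  6  7  8
 1  3  3  3  2  3  4  4  5  6  7
 5  4  4  4  3  2  3  4  5  6  7
 5  5  5  5  4  3  3  4  5  6  7
 7  6  6  6  5  4  4  4  5  6  6
 8  7  6  7  6  5  5  5  5  6  7

5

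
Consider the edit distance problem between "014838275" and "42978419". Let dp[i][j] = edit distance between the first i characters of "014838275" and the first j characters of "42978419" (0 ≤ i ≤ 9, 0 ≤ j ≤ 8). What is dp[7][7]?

   ''  4  2  9  7  8  4  1  9
''  0  1  2  3  4  5  6  7  8
 0  1  1  2  3  4  5  6  7  8
 1  2  2  2  3  4  5  6  6  7
 4  3  2  3  3  4  5  5  6  7
 8  4  3  3  4  4  4  5  6  7
 3  5  4  4  4  5  5  5  6  7
 8  6  5  5  5  5  5  6  6  7
 2  7  6  5  6  6  6  6  7  7
 7  8  7  6  6  6  7  7  7  8
 5  9  8  7  7  7  7  8  8  8

7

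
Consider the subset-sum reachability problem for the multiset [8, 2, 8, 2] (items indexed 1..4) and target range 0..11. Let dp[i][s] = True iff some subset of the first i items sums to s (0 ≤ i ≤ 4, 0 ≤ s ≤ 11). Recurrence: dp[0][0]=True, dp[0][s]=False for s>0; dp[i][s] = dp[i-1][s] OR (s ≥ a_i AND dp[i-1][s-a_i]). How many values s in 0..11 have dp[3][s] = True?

4

i\s   0   1   2   3   4   5   6   7   8   9  10  11
  0   T   F   F   F   F   F   F   F   F   F   F   F
  1   T   F   F   F   F   F   F   F   T   F   F   F
  2   T   F   T   F   F   F   F   F   T   F   T   F
  3   T   F   T   F   F   F   F   F   T   F   T   F
  4   T   F   T   F   T   F   F   F   T   F   T   F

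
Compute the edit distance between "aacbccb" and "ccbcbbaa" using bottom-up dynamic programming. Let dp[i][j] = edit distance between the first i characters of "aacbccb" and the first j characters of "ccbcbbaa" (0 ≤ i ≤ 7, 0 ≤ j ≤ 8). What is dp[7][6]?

3

   ''  c  c  b  c  b  b  a  a
''  0  1  2  3  4  5  6  7  8
 a  1  1  2  3  4  5  6  6  7
 a  2  2  2  3  4  5  6  6  6
 c  3  2  2  3  3  4  5  6  7
 b  4  3  3  2  3  3  4  5  6
 c  5  4  3  3  2  3  4  5  6
 c  6  5  4  4  3  3  4  5  6
 b  7  6  5  4  4  3  3  4  5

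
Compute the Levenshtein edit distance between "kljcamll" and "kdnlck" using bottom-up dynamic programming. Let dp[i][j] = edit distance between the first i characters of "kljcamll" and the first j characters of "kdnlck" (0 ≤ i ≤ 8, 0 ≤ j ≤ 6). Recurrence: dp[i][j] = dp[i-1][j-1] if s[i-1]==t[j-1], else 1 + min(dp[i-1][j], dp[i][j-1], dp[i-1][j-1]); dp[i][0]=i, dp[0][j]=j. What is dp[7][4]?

5

   ''  k  d  n  l  c  k
''  0  1  2  3  4  5  6
 k  1  0  1  2  3  4  5
 l  2  1  1  2  2  3  4
 j  3  2  2  2  3  3  4
 c  4  3  3  3  3  3  4
 a  5  4  4  4  4  4  4
 m  6  5  5  5  5  5  5
 l  7  6  6  6  5  6  6
 l  8  7  7  7  6  6  7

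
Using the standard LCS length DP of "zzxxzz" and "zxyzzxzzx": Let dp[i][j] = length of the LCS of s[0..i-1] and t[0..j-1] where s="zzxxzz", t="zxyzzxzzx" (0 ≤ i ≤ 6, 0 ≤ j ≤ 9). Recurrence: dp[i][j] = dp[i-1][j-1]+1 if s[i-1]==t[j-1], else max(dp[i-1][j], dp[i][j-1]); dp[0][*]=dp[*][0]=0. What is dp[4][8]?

   ''  z  x  y  z  z  x  z  z  x
''  0  0  0  0  0  0  0  0  0  0
 z  0  1  1  1  1  1  1  1  1  1
 z  0  1  1  1  2  2  2  2  2  2
 x  0  1  2  2  2  2  3  3  3  3
 x  0  1  2  2  2  2  3  3  3  4
 z  0  1  2  2  3  3  3  4  4  4
 z  0  1  2  2  3  4  4  4  5  5

3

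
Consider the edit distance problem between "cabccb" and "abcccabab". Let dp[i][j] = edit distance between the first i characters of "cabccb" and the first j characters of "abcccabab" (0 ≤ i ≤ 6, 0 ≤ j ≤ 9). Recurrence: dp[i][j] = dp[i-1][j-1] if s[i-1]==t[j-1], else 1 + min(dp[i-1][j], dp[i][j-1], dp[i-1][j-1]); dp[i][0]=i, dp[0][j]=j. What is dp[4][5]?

   ''  a  b  c  c  c  a  b  a  b
''  0  1  2  3  4  5  6  7  8  9
 c  1  1  2  2  3  4  5  6  7  8
 a  2  1  2  3  3  4  4  5  6  7
 b  3  2  1  2  3  4  5  4  5  6
 c  4  3  2  1  2  3  4  5  5  6
 c  5  4  3  2  1  2  3  4  5  6
 b  6  5  4  3  2  2  3  3  4  5

3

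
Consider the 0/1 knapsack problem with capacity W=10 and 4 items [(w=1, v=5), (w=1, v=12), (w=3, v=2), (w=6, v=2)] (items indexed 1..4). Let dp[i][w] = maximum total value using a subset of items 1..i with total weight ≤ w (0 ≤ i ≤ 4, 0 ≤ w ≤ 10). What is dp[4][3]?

i\w   0   1   2   3   4   5   6   7   8   9  10
  0   0   0   0   0   0   0   0   0   0   0   0
  1   0   5   5   5   5   5   5   5   5   5   5
  2   0  12  17  17  17  17  17  17  17  17  17
  3   0  12  17  17  17  19  19  19  19  19  19
  4   0  12  17  17  17  19  19  19  19  19  19

17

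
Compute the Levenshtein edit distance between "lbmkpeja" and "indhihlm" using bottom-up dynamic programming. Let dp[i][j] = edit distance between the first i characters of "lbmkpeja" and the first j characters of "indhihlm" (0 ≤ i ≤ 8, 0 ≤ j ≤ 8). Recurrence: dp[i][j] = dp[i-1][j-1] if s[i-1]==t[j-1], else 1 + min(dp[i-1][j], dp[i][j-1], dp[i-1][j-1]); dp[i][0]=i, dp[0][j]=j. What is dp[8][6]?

   ''  i  n  d  h  i  h  l  m
''  0  1  2  3  4  5  6  7  8
 l  1  1  2  3  4  5  6  6  7
 b  2  2  2  3  4  5  6  7  7
 m  3  3  3  3  4  5  6  7  7
 k  4  4  4  4  4  5  6  7  8
 p  5  5  5  5  5  5  6  7  8
 e  6  6  6  6  6  6  6  7  8
 j  7  7  7  7  7  7  7  7  8
 a  8  8  8  8  8  8  8  8  8

8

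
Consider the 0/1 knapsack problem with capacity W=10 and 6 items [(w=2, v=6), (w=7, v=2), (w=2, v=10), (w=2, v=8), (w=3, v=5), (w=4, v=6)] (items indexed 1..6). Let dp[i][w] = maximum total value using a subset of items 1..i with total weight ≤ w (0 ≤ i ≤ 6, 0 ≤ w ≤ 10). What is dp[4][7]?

i\w   0   1   2   3   4   5   6   7   8   9  10
  0   0   0   0   0   0   0   0   0   0   0   0
  1   0   0   6   6   6   6   6   6   6   6   6
  2   0   0   6   6   6   6   6   6   6   8   8
  3   0   0  10  10  16  16  16  16  16  16  16
  4   0   0  10  10  18  18  24  24  24  24  24
  5   0   0  10  10  18  18  24  24  24  29  29
  6   0   0  10  10  18  18  24  24  24  29  30

24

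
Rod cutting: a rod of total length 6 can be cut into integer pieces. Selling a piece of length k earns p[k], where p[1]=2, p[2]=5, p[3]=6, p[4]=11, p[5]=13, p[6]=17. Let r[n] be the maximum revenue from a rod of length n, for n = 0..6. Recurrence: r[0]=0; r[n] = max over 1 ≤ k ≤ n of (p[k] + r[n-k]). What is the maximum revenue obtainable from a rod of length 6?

17

   n    0    1    2    3    4    5    6
r[n]    0    2    5    7   11   13   17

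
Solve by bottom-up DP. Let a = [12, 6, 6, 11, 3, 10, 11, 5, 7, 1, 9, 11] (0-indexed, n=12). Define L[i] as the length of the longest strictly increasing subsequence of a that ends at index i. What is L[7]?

   i    0    1    2    3    4    5    6    7    8    9   10   11
a[i]   12    6    6   11    3   10   11    5    7    1    9   11
L[i]    1    1    1    2    1    2    3    2    3    1    4    5

2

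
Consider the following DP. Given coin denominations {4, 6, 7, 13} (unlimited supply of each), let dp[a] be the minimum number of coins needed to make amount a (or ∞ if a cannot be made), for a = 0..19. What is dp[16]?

3

 a  0  1  2  3  4  5  6  7  8  9 10 11 12 13 14 15 16 17 18 19
dp  0  -  -  -  1  -  1  1  2  -  2  2  2  1  2  3  3  2  3  2
(- denotes ∞ / unreachable)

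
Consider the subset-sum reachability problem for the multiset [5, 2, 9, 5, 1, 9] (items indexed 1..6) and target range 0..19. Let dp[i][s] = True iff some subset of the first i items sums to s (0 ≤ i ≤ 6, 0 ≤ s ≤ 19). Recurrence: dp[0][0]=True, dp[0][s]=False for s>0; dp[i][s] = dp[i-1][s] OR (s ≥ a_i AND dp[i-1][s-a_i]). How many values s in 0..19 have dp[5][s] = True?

18

i\s   0   1   2   3   4   5   6   7   8   9  10  11  12  13  14  15  16  17  18  19
  0   T   F   F   F   F   F   F   F   F   F   F   F   F   F   F   F   F   F   F   F
  1   T   F   F   F   F   T   F   F   F   F   F   F   F   F   F   F   F   F   F   F
  2   T   F   T   F   F   T   F   T   F   F   F   F   F   F   F   F   F   F   F   F
  3   T   F   T   F   F   T   F   T   F   T   F   T   F   F   T   F   T   F   F   F
  4   T   F   T   F   F   T   F   T   F   T   T   T   T   F   T   F   T   F   F   T
  5   T   T   T   T   F   T   T   T   T   T   T   T   T   T   T   T   T   T   F   T
  6   T   T   T   T   F   T   T   T   T   T   T   T   T   T   T   T   T   T   T   T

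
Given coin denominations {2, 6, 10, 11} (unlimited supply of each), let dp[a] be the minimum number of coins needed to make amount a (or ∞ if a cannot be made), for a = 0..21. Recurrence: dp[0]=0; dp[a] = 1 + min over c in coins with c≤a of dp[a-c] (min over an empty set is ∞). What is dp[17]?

2

 a  0  1  2  3  4  5  6  7  8  9 10 11 12 13 14 15 16 17 18 19 20 21
dp  0  -  1  -  2  -  1  -  2  -  1  1  2  2  3  3  2  2  3  3  2  2
(- denotes ∞ / unreachable)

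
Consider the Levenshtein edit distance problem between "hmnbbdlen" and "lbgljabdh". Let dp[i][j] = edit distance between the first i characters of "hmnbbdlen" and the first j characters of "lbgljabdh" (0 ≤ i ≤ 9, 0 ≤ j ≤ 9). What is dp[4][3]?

   ''  l  b  g  l  j  a  b  d  h
''  0  1  2  3  4  5  6  7  8  9
 h  1  1  2  3  4  5  6  7  8  8
 m  2  2  2  3  4  5  6  7  8  9
 n  3  3  3  3  4  5  6  7  8  9
 b  4  4  3  4  4  5  6  6  7  8
 b  5  5  4  4  5  5  6  6  7  8
 d  6  6  5  5  5  6  6  7  6  7
 l  7  6  6  6  5  6  7  7  7  7
 e  8  7  7  7  6  6  7  8  8  8
 n  9  8  8  8  7  7  7  8  9  9

4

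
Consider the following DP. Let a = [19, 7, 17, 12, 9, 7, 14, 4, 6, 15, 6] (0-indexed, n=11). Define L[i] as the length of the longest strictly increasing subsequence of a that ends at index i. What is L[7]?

1

   i    0    1    2    3    4    5    6    7    8    9   10
a[i]   19    7   17   12    9    7   14    4    6   15    6
L[i]    1    1    2    2    2    1    3    1    2    4    2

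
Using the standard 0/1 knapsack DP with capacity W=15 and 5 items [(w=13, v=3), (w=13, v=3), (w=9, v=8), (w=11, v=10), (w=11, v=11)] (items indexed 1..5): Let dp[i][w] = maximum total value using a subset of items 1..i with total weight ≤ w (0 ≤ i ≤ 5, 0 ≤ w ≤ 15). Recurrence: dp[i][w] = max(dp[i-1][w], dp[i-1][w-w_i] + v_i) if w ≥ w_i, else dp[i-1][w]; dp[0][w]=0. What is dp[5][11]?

i\w   0   1   2   3   4   5   6   7   8   9  10  11  12  13  14  15
  0   0   0   0   0   0   0   0   0   0   0   0   0   0   0   0   0
  1   0   0   0   0   0   0   0   0   0   0   0   0   0   3   3   3
  2   0   0   0   0   0   0   0   0   0   0   0   0   0   3   3   3
  3   0   0   0   0   0   0   0   0   0   8   8   8   8   8   8   8
  4   0   0   0   0   0   0   0   0   0   8   8  10  10  10  10  10
  5   0   0   0   0   0   0   0   0   0   8   8  11  11  11  11  11

11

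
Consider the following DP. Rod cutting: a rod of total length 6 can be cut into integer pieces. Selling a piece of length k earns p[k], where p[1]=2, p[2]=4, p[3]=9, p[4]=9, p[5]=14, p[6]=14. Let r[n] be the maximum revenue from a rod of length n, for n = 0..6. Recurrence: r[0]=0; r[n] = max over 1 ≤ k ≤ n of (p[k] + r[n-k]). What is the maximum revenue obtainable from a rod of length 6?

   n    0    1    2    3    4    5    6
r[n]    0    2    4    9   11   14   18

18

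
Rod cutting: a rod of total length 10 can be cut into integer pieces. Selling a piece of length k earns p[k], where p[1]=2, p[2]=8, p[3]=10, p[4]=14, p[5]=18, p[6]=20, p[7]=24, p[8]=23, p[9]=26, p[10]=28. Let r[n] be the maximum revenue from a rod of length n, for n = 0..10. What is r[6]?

   n    0    1    2    3    4    5    6    7    8    9   10
r[n]    0    2    8   10   16   18   24   26   32   34   40

24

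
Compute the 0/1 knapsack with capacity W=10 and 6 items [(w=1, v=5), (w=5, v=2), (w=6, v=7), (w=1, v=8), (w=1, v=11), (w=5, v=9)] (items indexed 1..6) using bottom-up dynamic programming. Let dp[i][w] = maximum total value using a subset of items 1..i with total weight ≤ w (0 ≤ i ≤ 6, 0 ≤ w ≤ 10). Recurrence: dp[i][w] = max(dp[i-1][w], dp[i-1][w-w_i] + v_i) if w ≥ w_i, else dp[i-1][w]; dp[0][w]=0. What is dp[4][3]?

i\w   0   1   2   3   4   5   6   7   8   9  10
  0   0   0   0   0   0   0   0   0   0   0   0
  1   0   5   5   5   5   5   5   5   5   5   5
  2   0   5   5   5   5   5   7   7   7   7   7
  3   0   5   5   5   5   5   7  12  12  12  12
  4   0   8  13  13  13  13  13  15  20  20  20
  5   0  11  19  24  24  24  24  24  26  31  31
  6   0  11  19  24  24  24  24  28  33  33  33

13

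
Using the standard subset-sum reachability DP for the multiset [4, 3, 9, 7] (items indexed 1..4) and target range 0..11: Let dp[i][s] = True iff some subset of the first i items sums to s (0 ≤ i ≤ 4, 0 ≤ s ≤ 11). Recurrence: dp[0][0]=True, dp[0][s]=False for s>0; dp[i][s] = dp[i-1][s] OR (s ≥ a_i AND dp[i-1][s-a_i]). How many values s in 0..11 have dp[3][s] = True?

i\s   0   1   2   3   4   5   6   7   8   9  10  11
  0   T   F   F   F   F   F   F   F   F   F   F   F
  1   T   F   F   F   T   F   F   F   F   F   F   F
  2   T   F   F   T   T   F   F   T   F   F   F   F
  3   T   F   F   T   T   F   F   T   F   T   F   F
  4   T   F   F   T   T   F   F   T   F   T   T   T

5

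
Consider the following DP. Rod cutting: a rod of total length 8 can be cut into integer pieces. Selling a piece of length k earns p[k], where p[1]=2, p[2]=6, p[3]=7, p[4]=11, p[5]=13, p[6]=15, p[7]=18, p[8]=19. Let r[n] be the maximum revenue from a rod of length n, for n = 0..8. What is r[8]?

24

   n    0    1    2    3    4    5    6    7    8
r[n]    0    2    6    8   12   14   18   20   24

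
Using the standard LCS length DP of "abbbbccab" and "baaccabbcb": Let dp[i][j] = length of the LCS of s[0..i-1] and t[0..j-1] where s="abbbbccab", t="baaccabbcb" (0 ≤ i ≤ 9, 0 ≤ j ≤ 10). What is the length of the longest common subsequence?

5

   ''  b  a  a  c  c  a  b  b  c  b
''  0  0  0  0  0  0  0  0  0  0  0
 a  0  0  1  1  1  1  1  1  1  1  1
 b  0  1  1  1  1  1  1  2  2  2  2
 b  0  1  1  1  1  1  1  2  3  3  3
 b  0  1  1  1  1  1  1  2  3  3  4
 b  0  1  1  1  1  1  1  2  3  3  4
 c  0  1  1  1  2  2  2  2  3  4  4
 c  0  1  1  1  2  3  3  3  3  4  4
 a  0  1  2  2  2  3  4  4  4  4  4
 b  0  1  2  2  2  3  4  5  5  5  5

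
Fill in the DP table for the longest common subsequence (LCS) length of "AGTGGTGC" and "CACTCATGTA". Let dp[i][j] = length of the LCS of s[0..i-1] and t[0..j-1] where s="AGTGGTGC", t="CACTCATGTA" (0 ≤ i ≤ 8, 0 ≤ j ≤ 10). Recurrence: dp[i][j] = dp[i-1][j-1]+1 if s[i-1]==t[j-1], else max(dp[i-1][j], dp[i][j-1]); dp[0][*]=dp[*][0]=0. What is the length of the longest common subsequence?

4

   ''  C  A  C  T  C  A  T  G  T  A
''  0  0  0  0  0  0  0  0  0  0  0
 A  0  0  1  1  1  1  1  1  1  1  1
 G  0  0  1  1  1  1  1  1  2  2  2
 T  0  0  1  1  2  2  2  2  2  3  3
 G  0  0  1  1  2  2  2  2  3  3  3
 G  0  0  1  1  2  2  2  2  3  3  3
 T  0  0  1  1  2  2  2  3  3  4  4
 G  0  0  1  1  2  2  2  3  4  4  4
 C  0  1  1  2  2  3  3  3  4  4  4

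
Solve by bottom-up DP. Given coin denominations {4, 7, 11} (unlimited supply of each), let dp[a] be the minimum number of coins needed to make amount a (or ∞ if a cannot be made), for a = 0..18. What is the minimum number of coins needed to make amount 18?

 a  0  1  2  3  4  5  6  7  8  9 10 11 12 13 14 15 16 17 18
dp  0  -  -  -  1  -  -  1  2  -  -  1  3  -  2  2  4  -  2
(- denotes ∞ / unreachable)

2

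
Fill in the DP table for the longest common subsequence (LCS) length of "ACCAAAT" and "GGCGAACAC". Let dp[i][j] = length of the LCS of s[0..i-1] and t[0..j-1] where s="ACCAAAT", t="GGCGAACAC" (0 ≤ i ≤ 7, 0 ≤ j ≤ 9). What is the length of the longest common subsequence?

   ''  G  G  C  G  A  A  C  A  C
''  0  0  0  0  0  0  0  0  0  0
 A  0  0  0  0  0  1  1  1  1  1
 C  0  0  0  1  1  1  1  2  2  2
 C  0  0  0  1  1  1  1  2  2  3
 A  0  0  0  1  1  2  2  2  3  3
 A  0  0  0  1  1  2  3  3  3  3
 A  0  0  0  1  1  2  3  3  4  4
 T  0  0  0  1  1  2  3  3  4  4

4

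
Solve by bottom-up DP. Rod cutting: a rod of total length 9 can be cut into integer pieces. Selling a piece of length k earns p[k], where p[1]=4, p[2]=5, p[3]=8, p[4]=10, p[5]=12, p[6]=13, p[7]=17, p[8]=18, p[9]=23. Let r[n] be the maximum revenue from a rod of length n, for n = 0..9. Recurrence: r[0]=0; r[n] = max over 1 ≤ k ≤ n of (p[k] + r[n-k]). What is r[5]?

   n    0    1    2    3    4    5    6    7    8    9
r[n]    0    4    8   12   16   20   24   28   32   36

20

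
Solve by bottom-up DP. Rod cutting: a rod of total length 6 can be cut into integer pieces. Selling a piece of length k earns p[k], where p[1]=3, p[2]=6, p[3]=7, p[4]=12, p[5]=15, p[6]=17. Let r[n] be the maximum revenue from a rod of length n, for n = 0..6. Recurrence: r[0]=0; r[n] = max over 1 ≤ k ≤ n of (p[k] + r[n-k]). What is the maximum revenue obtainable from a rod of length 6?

   n    0    1    2    3    4    5    6
r[n]    0    3    6    9   12   15   18

18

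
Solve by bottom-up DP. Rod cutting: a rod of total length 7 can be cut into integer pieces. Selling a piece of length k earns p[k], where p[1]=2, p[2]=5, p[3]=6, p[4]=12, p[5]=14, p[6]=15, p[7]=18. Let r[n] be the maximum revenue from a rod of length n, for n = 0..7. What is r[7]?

   n    0    1    2    3    4    5    6    7
r[n]    0    2    5    7   12   14   17   19

19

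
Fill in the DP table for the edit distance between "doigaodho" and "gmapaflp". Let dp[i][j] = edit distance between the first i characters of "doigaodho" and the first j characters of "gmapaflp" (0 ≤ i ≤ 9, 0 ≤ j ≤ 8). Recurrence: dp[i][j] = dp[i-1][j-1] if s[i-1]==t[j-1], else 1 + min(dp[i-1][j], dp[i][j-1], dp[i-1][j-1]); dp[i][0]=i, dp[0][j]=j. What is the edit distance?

8

   ''  g  m  a  p  a  f  l  p
''  0  1  2  3  4  5  6  7  8
 d  1  1  2  3  4  5  6  7  8
 o  2  2  2  3  4  5  6  7  8
 i  3  3  3  3  4  5  6  7  8
 g  4  3  4  4  4  5  6  7  8
 a  5  4  4  4  5  4  5  6  7
 o  6  5  5  5  5  5  5  6  7
 d  7  6  6  6  6  6  6  6  7
 h  8  7  7  7  7  7  7  7  7
 o  9  8  8  8  8  8  8  8  8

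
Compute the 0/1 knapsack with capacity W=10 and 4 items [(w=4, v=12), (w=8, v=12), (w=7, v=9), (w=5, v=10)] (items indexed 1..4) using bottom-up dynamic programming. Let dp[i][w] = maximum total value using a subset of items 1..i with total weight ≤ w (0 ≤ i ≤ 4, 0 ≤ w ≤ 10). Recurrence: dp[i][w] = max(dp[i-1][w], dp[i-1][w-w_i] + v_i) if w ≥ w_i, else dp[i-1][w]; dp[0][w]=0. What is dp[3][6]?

12

i\w   0   1   2   3   4   5   6   7   8   9  10
  0   0   0   0   0   0   0   0   0   0   0   0
  1   0   0   0   0  12  12  12  12  12  12  12
  2   0   0   0   0  12  12  12  12  12  12  12
  3   0   0   0   0  12  12  12  12  12  12  12
  4   0   0   0   0  12  12  12  12  12  22  22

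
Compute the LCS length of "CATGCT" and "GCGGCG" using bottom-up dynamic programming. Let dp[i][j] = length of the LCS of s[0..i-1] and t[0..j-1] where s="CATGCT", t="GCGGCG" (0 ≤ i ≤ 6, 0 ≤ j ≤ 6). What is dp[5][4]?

2

   ''  G  C  G  G  C  G
''  0  0  0  0  0  0  0
 C  0  0  1  1  1  1  1
 A  0  0  1  1  1  1  1
 T  0  0  1  1  1  1  1
 G  0  1  1  2  2  2  2
 C  0  1  2  2  2  3  3
 T  0  1  2  2  2  3  3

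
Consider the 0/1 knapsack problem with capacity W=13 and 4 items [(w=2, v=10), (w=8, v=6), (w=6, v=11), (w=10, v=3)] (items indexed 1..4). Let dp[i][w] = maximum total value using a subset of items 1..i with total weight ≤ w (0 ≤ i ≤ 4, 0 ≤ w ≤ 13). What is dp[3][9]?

i\w   0   1   2   3   4   5   6   7   8   9  10  11  12  13
  0   0   0   0   0   0   0   0   0   0   0   0   0   0   0
  1   0   0  10  10  10  10  10  10  10  10  10  10  10  10
  2   0   0  10  10  10  10  10  10  10  10  16  16  16  16
  3   0   0  10  10  10  10  11  11  21  21  21  21  21  21
  4   0   0  10  10  10  10  11  11  21  21  21  21  21  21

21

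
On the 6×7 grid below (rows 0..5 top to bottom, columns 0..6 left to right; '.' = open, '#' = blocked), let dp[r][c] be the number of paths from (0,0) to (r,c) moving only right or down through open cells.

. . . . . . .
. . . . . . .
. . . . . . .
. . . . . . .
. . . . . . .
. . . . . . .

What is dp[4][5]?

126

r\c   0   1   2   3   4   5   6
  0   1   1   1   1   1   1   1
  1   1   2   3   4   5   6   7
  2   1   3   6  10  15  21  28
  3   1   4  10  20  35  56  84
  4   1   5  15  35  70 126 210
  5   1   6  21  56 126 252 462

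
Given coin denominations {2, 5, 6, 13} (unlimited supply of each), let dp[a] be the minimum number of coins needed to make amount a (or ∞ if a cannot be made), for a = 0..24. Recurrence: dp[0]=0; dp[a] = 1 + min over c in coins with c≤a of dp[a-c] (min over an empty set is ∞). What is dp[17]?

 a  0  1  2  3  4  5  6  7  8  9 10 11 12 13 14 15 16 17 18 19 20 21 22 23 24
dp  0  -  1  -  2  1  1  2  2  3  2  2  2  1  3  2  3  3  2  2  3  3  4  3  3
(- denotes ∞ / unreachable)

3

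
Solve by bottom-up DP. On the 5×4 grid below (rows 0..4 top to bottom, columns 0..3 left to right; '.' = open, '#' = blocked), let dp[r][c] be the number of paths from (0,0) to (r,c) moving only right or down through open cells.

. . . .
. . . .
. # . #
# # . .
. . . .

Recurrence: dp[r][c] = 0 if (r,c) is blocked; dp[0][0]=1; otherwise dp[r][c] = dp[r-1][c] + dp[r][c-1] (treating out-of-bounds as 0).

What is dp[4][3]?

r\c   0   1   2   3
  0   1   1   1   1
  1   1   2   3   4
  2   1   0   3   0
  3   0   0   3   3
  4   0   0   3   6

6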